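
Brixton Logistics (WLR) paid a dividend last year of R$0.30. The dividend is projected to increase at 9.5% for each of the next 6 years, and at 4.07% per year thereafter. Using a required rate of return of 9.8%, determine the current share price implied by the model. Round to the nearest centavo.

R$7.14

Two-stage DDM. Project D₁…D_6 at 0.095, terminal growth 0.0407, discount at r = 0.098.
D_1 = 0.3285
D_2 = 0.3597
D_3 = 0.3939
D_4 = 0.4313
D_5 = 0.4723
D_6 = 0.5171
Terminal value at t=6: TV = D_7/(r−g) = 0.5382/(0.098−0.0407) = 9.3924
P₀ = 0.3285/(1+0.098)^1 + 0.3597/(1+0.098)^2 + 0.3939/(1+0.098)^3 + 0.4313/(1+0.098)^4 + 0.4723/(1+0.098)^5 + 0.5171/(1+0.098)^6 + 9.3924/(1+0.098)^6 = 7.1428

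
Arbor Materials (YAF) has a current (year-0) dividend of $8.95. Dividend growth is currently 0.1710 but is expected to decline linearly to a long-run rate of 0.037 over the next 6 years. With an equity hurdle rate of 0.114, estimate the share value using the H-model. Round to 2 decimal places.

$167.26

H-model: P₀ = D₀[(1+g_L) + H(g_S−g_L)]/(r−g_L), with H = 6/2 = 3.
P₀ = 8.95 × [(1+0.037) + 3×(0.171−0.037)] / (0.114−0.037)
   = 8.95 × 1.4390 / 0.077 = 167.2604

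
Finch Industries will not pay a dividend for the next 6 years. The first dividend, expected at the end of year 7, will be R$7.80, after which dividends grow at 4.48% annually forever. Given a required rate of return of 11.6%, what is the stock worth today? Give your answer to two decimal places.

R$56.71

Deferred-dividend DDM. At t=6 the remaining stream is a growing perpetuity with first payment D_7 = 7.80.
V_6 = D_7/(r−g) = 7.80/(0.116−0.0448) = 109.5506
P₀ = V_6/(1+r)^6 = 109.5506/(1+0.116)^6 = 56.7061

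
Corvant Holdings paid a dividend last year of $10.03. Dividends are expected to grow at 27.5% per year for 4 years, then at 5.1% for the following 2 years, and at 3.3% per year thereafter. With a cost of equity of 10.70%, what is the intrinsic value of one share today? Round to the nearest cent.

$312.59

Three-stage DDM. Project D₁…D_6; terminal Gordon value at t=6 with g = 0.033; discount at r = 0.107.
D_1 = 12.7882
D_2 = 16.3050
D_3 = 20.7889
D_4 = 26.5058
D_5 = 27.8576
D_6 = 29.2784
TV_6 = 30.2446/(0.107−0.033) = 408.7104
P₀ = Σ Dₜ/(1+r)ᵗ + TV_6/(1+r)^6 = 312.5899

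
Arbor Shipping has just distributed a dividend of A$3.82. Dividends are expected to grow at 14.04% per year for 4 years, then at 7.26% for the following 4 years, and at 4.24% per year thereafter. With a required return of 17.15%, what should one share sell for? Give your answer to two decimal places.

Three-stage DDM. Project D₁…D_8; terminal Gordon value at t=8 with g = 0.0424; discount at r = 0.1715.
D_1 = 4.3563
D_2 = 4.9680
D_3 = 5.6655
D_4 = 6.4609
D_5 = 6.9299
D_6 = 7.4331
D_7 = 7.9727
D_8 = 8.5515
TV_8 = 8.9141/(0.1715−0.0424) = 69.0481
P₀ = Σ Dₜ/(1+r)ᵗ + TV_8/(1+r)^8 = 44.8150

A$44.82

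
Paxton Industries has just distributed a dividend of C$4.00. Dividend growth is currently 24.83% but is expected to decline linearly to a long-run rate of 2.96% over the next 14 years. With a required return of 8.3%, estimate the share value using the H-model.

H-model: P₀ = D₀[(1+g_L) + H(g_S−g_L)]/(r−g_L), with H = 14/2 = 7.
P₀ = 4.00 × [(1+0.0296) + 7×(0.2483−0.0296)] / (0.083−0.0296)
   = 4.00 × 2.5605 / 0.0534 = 191.7978

C$191.80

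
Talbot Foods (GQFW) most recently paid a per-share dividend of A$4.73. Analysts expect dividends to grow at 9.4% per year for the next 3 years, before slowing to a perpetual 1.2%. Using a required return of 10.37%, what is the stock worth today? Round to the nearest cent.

Two-stage DDM. Project D₁…D_3 at 0.094, terminal growth 0.012, discount at r = 0.1037.
D_1 = 5.1746
D_2 = 5.6610
D_3 = 6.1932
Terminal value at t=3: TV = D_4/(r−g) = 6.2675/(0.1037−0.012) = 68.3478
P₀ = 5.1746/(1+0.1037)^1 + 5.6610/(1+0.1037)^2 + 6.1932/(1+0.1037)^3 + 68.3478/(1+0.1037)^3 = 64.7780

A$64.78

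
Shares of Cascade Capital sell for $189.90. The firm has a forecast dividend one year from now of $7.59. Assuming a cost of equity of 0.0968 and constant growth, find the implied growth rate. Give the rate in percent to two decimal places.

5.68%

From P₀ = D₁/(r − g), the implied growth is g = r − D₁/P₀.
g = 0.0968 − 7.59/189.90 = 0.0968 − 0.03997 = 0.05683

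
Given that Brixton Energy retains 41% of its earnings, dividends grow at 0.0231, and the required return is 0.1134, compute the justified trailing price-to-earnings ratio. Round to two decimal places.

6.68

Payout ratio b = 1 − 0.41 = 0.59.
Justified trailing P/E = b(1+g)/(r−g) = 0.59×(1+0.0231)/(0.1134−0.0231) = 6.6847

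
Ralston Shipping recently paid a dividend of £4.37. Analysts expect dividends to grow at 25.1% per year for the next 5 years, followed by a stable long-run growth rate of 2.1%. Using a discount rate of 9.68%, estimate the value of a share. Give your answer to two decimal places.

Two-stage DDM. Project D₁…D_5 at 0.251, terminal growth 0.021, discount at r = 0.0968.
D_1 = 5.4669
D_2 = 6.8391
D_3 = 8.5557
D_4 = 10.7031
D_5 = 13.3896
Terminal value at t=5: TV = D_6/(r−g) = 13.6708/(0.0968−0.021) = 180.3535
P₀ = 5.4669/(1+0.0968)^1 + 6.8391/(1+0.0968)^2 + 8.5557/(1+0.0968)^3 + 10.7031/(1+0.0968)^4 + 13.3896/(1+0.0968)^5 + 180.3535/(1+0.0968)^5 = 146.6144

£146.61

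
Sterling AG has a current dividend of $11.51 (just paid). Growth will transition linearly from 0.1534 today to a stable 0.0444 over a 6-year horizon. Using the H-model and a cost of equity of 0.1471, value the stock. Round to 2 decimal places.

$153.70

H-model: P₀ = D₀[(1+g_L) + H(g_S−g_L)]/(r−g_L), with H = 6/2 = 3.
P₀ = 11.51 × [(1+0.0444) + 3×(0.1534−0.0444)] / (0.1471−0.0444)
   = 11.51 × 1.3714 / 0.1027 = 153.6983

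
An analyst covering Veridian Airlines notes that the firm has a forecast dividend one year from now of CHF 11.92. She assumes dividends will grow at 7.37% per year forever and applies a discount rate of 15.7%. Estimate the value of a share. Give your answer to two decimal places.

CHF 143.10

Gordon growth model: P₀ = D₁/(r − g), with D₁ = 11.92 given directly.
P₀ = 11.9200 / (0.157 − 0.0737) = 11.9200 / 0.0833 = 143.0972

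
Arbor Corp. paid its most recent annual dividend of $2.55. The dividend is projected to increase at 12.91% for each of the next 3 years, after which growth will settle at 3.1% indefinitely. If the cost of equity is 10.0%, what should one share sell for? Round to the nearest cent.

$49.27

Two-stage DDM. Project D₁…D_3 at 0.1291, terminal growth 0.031, discount at r = 0.1.
D_1 = 2.8792
D_2 = 3.2509
D_3 = 3.6706
Terminal value at t=3: TV = D_4/(r−g) = 3.7844/(0.1−0.031) = 54.8463
P₀ = 2.8792/(1+0.1)^1 + 3.2509/(1+0.1)^2 + 3.6706/(1+0.1)^3 + 54.8463/(1+0.1)^3 = 49.2687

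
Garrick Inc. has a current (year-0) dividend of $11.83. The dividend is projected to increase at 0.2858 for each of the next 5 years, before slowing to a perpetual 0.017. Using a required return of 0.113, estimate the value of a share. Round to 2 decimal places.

Two-stage DDM. Project D₁…D_5 at 0.2858, terminal growth 0.017, discount at r = 0.113.
D_1 = 15.2110
D_2 = 19.5583
D_3 = 25.1481
D_4 = 32.3354
D_5 = 41.5769
Terminal value at t=5: TV = D_6/(r−g) = 42.2837/(0.113−0.017) = 440.4550
P₀ = 15.2110/(1+0.113)^1 + 19.5583/(1+0.113)^2 + 25.1481/(1+0.113)^3 + 32.3354/(1+0.113)^4 + 41.5769/(1+0.113)^5 + 440.4550/(1+0.113)^5 = 350.9945

$350.99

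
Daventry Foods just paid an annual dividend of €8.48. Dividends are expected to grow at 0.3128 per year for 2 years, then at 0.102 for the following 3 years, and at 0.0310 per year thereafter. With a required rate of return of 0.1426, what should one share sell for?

€144.97

Three-stage DDM. Project D₁…D_5; terminal Gordon value at t=5 with g = 0.031; discount at r = 0.1426.
D_1 = 11.1325
D_2 = 14.6148
D_3 = 16.1055
D_4 = 17.7483
D_5 = 19.5586
TV_5 = 20.1649/(0.1426−0.031) = 180.6892
P₀ = Σ Dₜ/(1+r)ᵗ + TV_5/(1+r)^5 = 144.9720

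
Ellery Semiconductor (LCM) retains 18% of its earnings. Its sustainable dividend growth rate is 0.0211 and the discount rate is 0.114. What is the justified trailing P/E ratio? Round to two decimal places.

Payout ratio b = 1 − 0.18 = 0.82.
Justified trailing P/E = b(1+g)/(r−g) = 0.82×(1+0.0211)/(0.114−0.0211) = 9.0129

9.01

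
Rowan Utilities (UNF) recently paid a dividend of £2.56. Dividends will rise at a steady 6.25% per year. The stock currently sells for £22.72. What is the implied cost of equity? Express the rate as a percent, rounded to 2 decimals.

18.22%

Rearranging the constant-growth DDM: r = D₁/P₀ + g.
D₁ = 2.56 × (1 + 0.0625) = 2.7200.
r = 2.7200 / 22.72 + 0.0625 = 0.11972 + 0.0625 = 0.18222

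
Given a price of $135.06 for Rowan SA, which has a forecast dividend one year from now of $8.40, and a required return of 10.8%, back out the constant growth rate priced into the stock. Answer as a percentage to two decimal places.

4.58%

From P₀ = D₁/(r − g), the implied growth is g = r − D₁/P₀.
g = 0.108 − 8.40/135.06 = 0.108 − 0.06219 = 0.04581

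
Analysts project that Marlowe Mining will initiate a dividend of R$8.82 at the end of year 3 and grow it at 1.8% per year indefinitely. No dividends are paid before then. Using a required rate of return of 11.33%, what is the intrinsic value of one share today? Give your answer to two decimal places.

R$74.67

Deferred-dividend DDM. At t=2 the remaining stream is a growing perpetuity with first payment D_3 = 8.82.
V_2 = D_3/(r−g) = 8.82/(0.1133−0.018) = 92.5498
P₀ = V_2/(1+r)^2 = 92.5498/(1+0.1133)^2 = 74.6709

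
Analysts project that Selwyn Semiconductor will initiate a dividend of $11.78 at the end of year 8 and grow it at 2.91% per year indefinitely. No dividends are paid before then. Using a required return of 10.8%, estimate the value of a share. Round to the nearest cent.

Deferred-dividend DDM. At t=7 the remaining stream is a growing perpetuity with first payment D_8 = 11.78.
V_7 = D_8/(r−g) = 11.78/(0.108−0.0291) = 149.3029
P₀ = V_7/(1+r)^7 = 149.3029/(1+0.108)^7 = 72.8266

$72.83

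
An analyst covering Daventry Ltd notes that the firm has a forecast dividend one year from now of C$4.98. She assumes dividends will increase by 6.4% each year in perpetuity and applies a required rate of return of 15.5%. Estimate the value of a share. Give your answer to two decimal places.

Gordon growth model: P₀ = D₁/(r − g), with D₁ = 4.98 given directly.
P₀ = 4.9800 / (0.155 − 0.064) = 4.9800 / 0.091 = 54.7253

C$54.73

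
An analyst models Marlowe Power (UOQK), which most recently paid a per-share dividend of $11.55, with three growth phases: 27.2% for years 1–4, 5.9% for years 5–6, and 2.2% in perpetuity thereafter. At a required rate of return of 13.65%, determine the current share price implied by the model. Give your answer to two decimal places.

$234.80

Three-stage DDM. Project D₁…D_6; terminal Gordon value at t=6 with g = 0.022; discount at r = 0.1365.
D_1 = 14.6916
D_2 = 18.6877
D_3 = 23.7708
D_4 = 30.2364
D_5 = 32.0204
D_6 = 33.9096
TV_6 = 34.6556/(0.1365−0.022) = 302.6689
P₀ = Σ Dₜ/(1+r)ᵗ + TV_6/(1+r)^6 = 234.7965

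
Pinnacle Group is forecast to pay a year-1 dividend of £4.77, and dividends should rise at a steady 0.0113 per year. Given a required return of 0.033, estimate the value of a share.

£219.82

Gordon growth model: P₀ = D₁/(r − g), with D₁ = 4.77 given directly.
P₀ = 4.7700 / (0.033 − 0.0113) = 4.7700 / 0.0217 = 219.8157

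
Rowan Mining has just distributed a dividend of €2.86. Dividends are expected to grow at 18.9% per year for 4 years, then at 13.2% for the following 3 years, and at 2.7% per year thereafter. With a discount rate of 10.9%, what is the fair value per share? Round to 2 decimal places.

Three-stage DDM. Project D₁…D_7; terminal Gordon value at t=7 with g = 0.027; discount at r = 0.109.
D_1 = 3.4005
D_2 = 4.0432
D_3 = 4.8074
D_4 = 5.7160
D_5 = 6.4705
D_6 = 7.3246
D_7 = 8.2915
TV_7 = 8.5154/(0.109−0.027) = 103.8459
P₀ = Σ Dₜ/(1+r)ᵗ + TV_7/(1+r)^7 = 75.8057

€75.81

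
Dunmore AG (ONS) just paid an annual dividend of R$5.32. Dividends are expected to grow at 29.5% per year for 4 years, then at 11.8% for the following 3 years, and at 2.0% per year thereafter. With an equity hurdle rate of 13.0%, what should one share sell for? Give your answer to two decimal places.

R$139.63

Three-stage DDM. Project D₁…D_7; terminal Gordon value at t=7 with g = 0.02; discount at r = 0.13.
D_1 = 6.8894
D_2 = 8.9218
D_3 = 11.5537
D_4 = 14.9620
D_5 = 16.7276
D_6 = 18.7014
D_7 = 20.9082
TV_7 = 21.3263/(0.13−0.02) = 193.8758
P₀ = Σ Dₜ/(1+r)ᵗ + TV_7/(1+r)^7 = 139.6256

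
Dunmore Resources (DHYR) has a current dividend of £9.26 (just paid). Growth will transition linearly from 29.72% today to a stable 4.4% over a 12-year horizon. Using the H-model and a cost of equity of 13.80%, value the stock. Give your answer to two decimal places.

£252.50

H-model: P₀ = D₀[(1+g_L) + H(g_S−g_L)]/(r−g_L), with H = 12/2 = 6.
P₀ = 9.26 × [(1+0.044) + 6×(0.2972−0.044)] / (0.138−0.044)
   = 9.26 × 2.5632 / 0.094 = 252.5025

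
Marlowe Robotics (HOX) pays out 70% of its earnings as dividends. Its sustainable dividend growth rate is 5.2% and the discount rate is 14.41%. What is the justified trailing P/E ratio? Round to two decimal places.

8.00

Justified trailing P/E = b(1+g)/(r−g) = 0.70×(1+0.052)/(0.1441−0.052) = 7.9957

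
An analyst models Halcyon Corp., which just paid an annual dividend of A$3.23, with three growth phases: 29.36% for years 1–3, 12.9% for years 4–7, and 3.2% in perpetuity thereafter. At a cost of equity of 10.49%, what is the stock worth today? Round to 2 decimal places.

A$115.28

Three-stage DDM. Project D₁…D_7; terminal Gordon value at t=7 with g = 0.032; discount at r = 0.1049.
D_1 = 4.1783
D_2 = 5.4051
D_3 = 6.9920
D_4 = 7.8940
D_5 = 8.9123
D_6 = 10.0620
D_7 = 11.3600
TV_7 = 11.7235/(0.1049−0.032) = 160.8165
P₀ = Σ Dₜ/(1+r)ᵗ + TV_7/(1+r)^7 = 115.2791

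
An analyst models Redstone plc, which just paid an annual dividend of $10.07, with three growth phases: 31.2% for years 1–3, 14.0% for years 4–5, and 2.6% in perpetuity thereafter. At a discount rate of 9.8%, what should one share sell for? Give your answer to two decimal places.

$343.85

Three-stage DDM. Project D₁…D_5; terminal Gordon value at t=5 with g = 0.026; discount at r = 0.098.
D_1 = 13.2118
D_2 = 17.3339
D_3 = 22.7421
D_4 = 25.9260
D_5 = 29.5557
TV_5 = 30.3241/(0.098−0.026) = 421.1682
P₀ = Σ Dₜ/(1+r)ᵗ + TV_5/(1+r)^5 = 343.8499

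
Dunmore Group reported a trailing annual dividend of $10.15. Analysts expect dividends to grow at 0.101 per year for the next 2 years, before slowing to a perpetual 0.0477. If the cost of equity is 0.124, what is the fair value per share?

Two-stage DDM. Project D₁…D_2 at 0.101, terminal growth 0.0477, discount at r = 0.124.
D_1 = 11.1752
D_2 = 12.3038
Terminal value at t=2: TV = D_3/(r−g) = 12.8907/(0.124−0.0477) = 168.9480
P₀ = 11.1752/(1+0.124)^1 + 12.3038/(1+0.124)^2 + 168.9480/(1+0.124)^2 = 153.4086

$153.41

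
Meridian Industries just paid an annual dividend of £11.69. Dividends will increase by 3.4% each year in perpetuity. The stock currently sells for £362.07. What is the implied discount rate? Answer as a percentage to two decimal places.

6.74%

Rearranging the constant-growth DDM: r = D₁/P₀ + g.
D₁ = 11.69 × (1 + 0.034) = 12.0875.
r = 12.0875 / 362.07 + 0.034 = 0.03338 + 0.034 = 0.06738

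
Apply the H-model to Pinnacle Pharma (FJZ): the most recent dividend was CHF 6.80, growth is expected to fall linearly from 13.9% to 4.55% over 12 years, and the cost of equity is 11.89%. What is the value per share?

CHF 148.83

H-model: P₀ = D₀[(1+g_L) + H(g_S−g_L)]/(r−g_L), with H = 12/2 = 6.
P₀ = 6.80 × [(1+0.0455) + 6×(0.139−0.0455)] / (0.1189−0.0455)
   = 6.80 × 1.6065 / 0.0734 = 148.8311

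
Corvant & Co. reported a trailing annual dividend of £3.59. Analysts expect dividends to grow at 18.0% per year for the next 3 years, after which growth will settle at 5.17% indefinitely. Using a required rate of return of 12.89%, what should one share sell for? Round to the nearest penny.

Two-stage DDM. Project D₁…D_3 at 0.18, terminal growth 0.0517, discount at r = 0.1289.
D_1 = 4.2362
D_2 = 4.9987
D_3 = 5.8985
Terminal value at t=3: TV = D_4/(r−g) = 6.2034/(0.1289−0.0517) = 80.3554
P₀ = 4.2362/(1+0.1289)^1 + 4.9987/(1+0.1289)^2 + 5.8985/(1+0.1289)^3 + 80.3554/(1+0.1289)^3 = 67.6280

£67.63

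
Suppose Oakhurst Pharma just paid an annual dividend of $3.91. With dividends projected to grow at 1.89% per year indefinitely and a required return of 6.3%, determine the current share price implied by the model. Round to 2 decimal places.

Gordon growth model: P₀ = D₁/(r − g). D₁ = 3.91 × (1 + 0.0189) = 3.9839.
P₀ = 3.9839 / (0.063 − 0.0189) = 3.9839 / 0.0441 = 90.3378

$90.34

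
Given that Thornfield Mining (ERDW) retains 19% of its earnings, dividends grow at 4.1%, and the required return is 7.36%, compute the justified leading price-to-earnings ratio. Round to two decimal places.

Payout ratio b = 1 − 0.19 = 0.81.
Justified leading P/E = b/(r−g) = 0.81/(0.0736−0.041) = 24.8466

24.85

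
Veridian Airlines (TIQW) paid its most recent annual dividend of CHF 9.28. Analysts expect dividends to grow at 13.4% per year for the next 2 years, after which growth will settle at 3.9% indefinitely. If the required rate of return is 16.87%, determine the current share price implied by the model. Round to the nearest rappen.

CHF 87.73

Two-stage DDM. Project D₁…D_2 at 0.134, terminal growth 0.039, discount at r = 0.1687.
D_1 = 10.5235
D_2 = 11.9337
Terminal value at t=2: TV = D_3/(r−g) = 12.3991/(0.1687−0.039) = 95.5982
P₀ = 10.5235/(1+0.1687)^1 + 11.9337/(1+0.1687)^2 + 95.5982/(1+0.1687)^2 = 87.7328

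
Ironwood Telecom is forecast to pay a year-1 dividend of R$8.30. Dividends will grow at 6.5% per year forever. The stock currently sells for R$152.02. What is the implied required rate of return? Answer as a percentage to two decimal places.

Rearranging the constant-growth DDM: r = D₁/P₀ + g.
r = 8.3000 / 152.02 + 0.065 = 0.05460 + 0.065 = 0.11960

11.96%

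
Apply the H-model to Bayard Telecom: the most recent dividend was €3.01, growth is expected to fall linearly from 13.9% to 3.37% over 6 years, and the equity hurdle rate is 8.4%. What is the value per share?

H-model: P₀ = D₀[(1+g_L) + H(g_S−g_L)]/(r−g_L), with H = 6/2 = 3.
P₀ = 3.01 × [(1+0.0337) + 3×(0.139−0.0337)] / (0.084−0.0337)
   = 3.01 × 1.3496 / 0.0503 = 80.7614

€80.76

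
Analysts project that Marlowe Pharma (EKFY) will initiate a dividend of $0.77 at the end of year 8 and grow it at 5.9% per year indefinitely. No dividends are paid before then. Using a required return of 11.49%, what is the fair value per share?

Deferred-dividend DDM. At t=7 the remaining stream is a growing perpetuity with first payment D_8 = 0.77.
V_7 = D_8/(r−g) = 0.77/(0.1149−0.059) = 13.7746
P₀ = V_7/(1+r)^7 = 13.7746/(1+0.1149)^7 = 6.4332

$6.43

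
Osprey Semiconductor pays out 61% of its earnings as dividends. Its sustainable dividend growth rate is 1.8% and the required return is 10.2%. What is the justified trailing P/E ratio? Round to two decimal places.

Justified trailing P/E = b(1+g)/(r−g) = 0.61×(1+0.018)/(0.102−0.018) = 7.3926

7.39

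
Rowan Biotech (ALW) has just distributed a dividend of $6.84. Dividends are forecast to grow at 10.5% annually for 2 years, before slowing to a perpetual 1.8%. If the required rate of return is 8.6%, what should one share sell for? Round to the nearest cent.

$120.05

Two-stage DDM. Project D₁…D_2 at 0.105, terminal growth 0.018, discount at r = 0.086.
D_1 = 7.5582
D_2 = 8.3518
Terminal value at t=2: TV = D_3/(r−g) = 8.5021/(0.086−0.018) = 125.0315
P₀ = 7.5582/(1+0.086)^1 + 8.3518/(1+0.086)^2 + 125.0315/(1+0.086)^2 = 120.0543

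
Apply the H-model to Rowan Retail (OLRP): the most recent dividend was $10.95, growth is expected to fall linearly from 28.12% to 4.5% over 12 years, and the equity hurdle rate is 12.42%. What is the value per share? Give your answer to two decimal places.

$340.42

H-model: P₀ = D₀[(1+g_L) + H(g_S−g_L)]/(r−g_L), with H = 12/2 = 6.
P₀ = 10.95 × [(1+0.045) + 6×(0.2812−0.045)] / (0.1242−0.045)
   = 10.95 × 2.4622 / 0.0792 = 340.4178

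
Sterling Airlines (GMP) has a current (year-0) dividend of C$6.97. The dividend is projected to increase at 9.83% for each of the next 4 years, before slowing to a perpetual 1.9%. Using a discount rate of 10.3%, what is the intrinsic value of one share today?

C$110.71

Two-stage DDM. Project D₁…D_4 at 0.0983, terminal growth 0.019, discount at r = 0.103.
D_1 = 7.6552
D_2 = 8.4077
D_3 = 9.2341
D_4 = 10.1418
Terminal value at t=4: TV = D_5/(r−g) = 10.3345/(0.103−0.019) = 123.0302
P₀ = 7.6552/(1+0.103)^1 + 8.4077/(1+0.103)^2 + 9.2341/(1+0.103)^3 + 10.1418/(1+0.103)^4 + 123.0302/(1+0.103)^4 = 110.7050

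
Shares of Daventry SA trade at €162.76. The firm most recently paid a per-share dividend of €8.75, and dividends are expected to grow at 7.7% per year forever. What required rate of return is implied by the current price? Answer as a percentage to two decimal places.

13.49%

Rearranging the constant-growth DDM: r = D₁/P₀ + g.
D₁ = 8.75 × (1 + 0.077) = 9.4238.
r = 9.4238 / 162.76 + 0.077 = 0.05790 + 0.077 = 0.13490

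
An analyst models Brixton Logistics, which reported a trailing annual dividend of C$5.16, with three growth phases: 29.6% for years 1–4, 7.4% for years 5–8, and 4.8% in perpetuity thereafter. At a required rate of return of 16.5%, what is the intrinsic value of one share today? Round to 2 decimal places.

C$104.16

Three-stage DDM. Project D₁…D_8; terminal Gordon value at t=8 with g = 0.048; discount at r = 0.165.
D_1 = 6.6874
D_2 = 8.6668
D_3 = 11.2322
D_4 = 14.5569
D_5 = 15.6341
D_6 = 16.7911
D_7 = 18.0336
D_8 = 19.3681
TV_8 = 20.2978/(0.165−0.048) = 173.4851
P₀ = Σ Dₜ/(1+r)ᵗ + TV_8/(1+r)^8 = 104.1607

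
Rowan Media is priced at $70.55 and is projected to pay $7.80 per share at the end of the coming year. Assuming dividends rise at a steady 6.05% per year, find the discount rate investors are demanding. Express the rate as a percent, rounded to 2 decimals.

17.11%

Rearranging the constant-growth DDM: r = D₁/P₀ + g.
r = 7.8000 / 70.55 + 0.0605 = 0.11056 + 0.0605 = 0.17106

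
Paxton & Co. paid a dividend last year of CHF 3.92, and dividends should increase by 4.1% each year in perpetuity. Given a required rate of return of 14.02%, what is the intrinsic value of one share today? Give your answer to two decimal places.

Gordon growth model: P₀ = D₁/(r − g). D₁ = 3.92 × (1 + 0.041) = 4.0807.
P₀ = 4.0807 / (0.1402 − 0.041) = 4.0807 / 0.0992 = 41.1363

CHF 41.14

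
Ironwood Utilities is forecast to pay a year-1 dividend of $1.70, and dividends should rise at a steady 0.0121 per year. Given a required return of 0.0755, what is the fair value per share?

Gordon growth model: P₀ = D₁/(r − g), with D₁ = 1.70 given directly.
P₀ = 1.7000 / (0.0755 − 0.0121) = 1.7000 / 0.0634 = 26.8139

$26.81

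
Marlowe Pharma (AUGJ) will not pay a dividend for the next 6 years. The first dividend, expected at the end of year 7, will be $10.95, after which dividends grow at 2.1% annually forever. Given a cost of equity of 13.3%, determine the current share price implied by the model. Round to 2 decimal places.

Deferred-dividend DDM. At t=6 the remaining stream is a growing perpetuity with first payment D_7 = 10.95.
V_6 = D_7/(r−g) = 10.95/(0.133−0.021) = 97.7679
P₀ = V_6/(1+r)^6 = 97.7679/(1+0.133)^6 = 46.2186

$46.22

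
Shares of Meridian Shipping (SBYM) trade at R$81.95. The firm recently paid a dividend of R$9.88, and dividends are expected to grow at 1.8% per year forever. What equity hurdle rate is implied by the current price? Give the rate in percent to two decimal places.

Rearranging the constant-growth DDM: r = D₁/P₀ + g.
D₁ = 9.88 × (1 + 0.018) = 10.0578.
r = 10.0578 / 81.95 + 0.018 = 0.12273 + 0.018 = 0.14073

14.07%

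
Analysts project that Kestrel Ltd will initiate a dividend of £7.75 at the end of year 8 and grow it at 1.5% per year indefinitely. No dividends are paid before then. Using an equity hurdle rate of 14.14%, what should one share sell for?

Deferred-dividend DDM. At t=7 the remaining stream is a growing perpetuity with first payment D_8 = 7.75.
V_7 = D_8/(r−g) = 7.75/(0.1414−0.015) = 61.3133
P₀ = V_7/(1+r)^7 = 61.3133/(1+0.1414)^7 = 24.2935

£24.29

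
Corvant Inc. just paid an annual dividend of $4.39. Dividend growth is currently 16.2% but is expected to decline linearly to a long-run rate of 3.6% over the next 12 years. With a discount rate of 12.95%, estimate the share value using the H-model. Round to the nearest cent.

$84.14

H-model: P₀ = D₀[(1+g_L) + H(g_S−g_L)]/(r−g_L), with H = 12/2 = 6.
P₀ = 4.39 × [(1+0.036) + 6×(0.162−0.036)] / (0.1295−0.036)
   = 4.39 × 1.7920 / 0.0935 = 84.1378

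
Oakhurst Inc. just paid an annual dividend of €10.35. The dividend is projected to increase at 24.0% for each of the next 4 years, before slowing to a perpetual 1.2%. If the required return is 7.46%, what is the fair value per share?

Two-stage DDM. Project D₁…D_4 at 0.24, terminal growth 0.012, discount at r = 0.0746.
D_1 = 12.8340
D_2 = 15.9142
D_3 = 19.7336
D_4 = 24.4696
Terminal value at t=4: TV = D_5/(r−g) = 24.7632/(0.0746−0.012) = 395.5790
P₀ = 12.8340/(1+0.0746)^1 + 15.9142/(1+0.0746)^2 + 19.7336/(1+0.0746)^3 + 24.4696/(1+0.0746)^4 + 395.5790/(1+0.0746)^4 = 356.6281

€356.63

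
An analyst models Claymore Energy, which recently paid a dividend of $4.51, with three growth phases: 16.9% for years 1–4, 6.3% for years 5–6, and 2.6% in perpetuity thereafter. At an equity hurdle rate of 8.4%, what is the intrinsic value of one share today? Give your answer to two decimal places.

$137.48

Three-stage DDM. Project D₁…D_6; terminal Gordon value at t=6 with g = 0.026; discount at r = 0.084.
D_1 = 5.2722
D_2 = 6.1632
D_3 = 7.2048
D_4 = 8.4224
D_5 = 8.9530
D_6 = 9.5170
TV_6 = 9.7645/(0.084−0.026) = 168.3529
P₀ = Σ Dₜ/(1+r)ᵗ + TV_6/(1+r)^6 = 137.4758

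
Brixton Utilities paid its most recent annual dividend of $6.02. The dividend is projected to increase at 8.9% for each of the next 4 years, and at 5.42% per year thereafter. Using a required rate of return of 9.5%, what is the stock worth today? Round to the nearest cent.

$175.92

Two-stage DDM. Project D₁…D_4 at 0.089, terminal growth 0.0542, discount at r = 0.095.
D_1 = 6.5558
D_2 = 7.1392
D_3 = 7.7746
D_4 = 8.4666
Terminal value at t=4: TV = D_5/(r−g) = 8.9255/(0.095−0.0542) = 218.7615
P₀ = 6.5558/(1+0.095)^1 + 7.1392/(1+0.095)^2 + 7.7746/(1+0.095)^3 + 8.4666/(1+0.095)^4 + 218.7615/(1+0.095)^4 = 175.9168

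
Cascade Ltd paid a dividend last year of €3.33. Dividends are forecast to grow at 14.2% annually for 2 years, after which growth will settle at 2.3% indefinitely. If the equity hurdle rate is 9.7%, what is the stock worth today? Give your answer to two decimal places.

€56.96

Two-stage DDM. Project D₁…D_2 at 0.142, terminal growth 0.023, discount at r = 0.097.
D_1 = 3.8029
D_2 = 4.3429
Terminal value at t=2: TV = D_3/(r−g) = 4.4428/(0.097−0.023) = 60.0372
P₀ = 3.8029/(1+0.097)^1 + 4.3429/(1+0.097)^2 + 60.0372/(1+0.097)^2 = 56.9647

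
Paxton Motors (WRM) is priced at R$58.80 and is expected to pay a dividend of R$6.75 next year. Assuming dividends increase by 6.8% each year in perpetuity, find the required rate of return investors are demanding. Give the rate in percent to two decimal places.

Rearranging the constant-growth DDM: r = D₁/P₀ + g.
r = 6.7500 / 58.80 + 0.068 = 0.11480 + 0.068 = 0.18280

18.28%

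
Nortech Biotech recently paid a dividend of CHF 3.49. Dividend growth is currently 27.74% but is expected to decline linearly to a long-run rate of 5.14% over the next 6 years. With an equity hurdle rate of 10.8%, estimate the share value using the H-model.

H-model: P₀ = D₀[(1+g_L) + H(g_S−g_L)]/(r−g_L), with H = 6/2 = 3.
P₀ = 3.49 × [(1+0.0514) + 3×(0.2774−0.0514)] / (0.108−0.0514)
   = 3.49 × 1.7294 / 0.0566 = 106.6361

CHF 106.64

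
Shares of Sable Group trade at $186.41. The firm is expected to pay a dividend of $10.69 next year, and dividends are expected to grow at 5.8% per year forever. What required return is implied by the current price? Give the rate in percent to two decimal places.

Rearranging the constant-growth DDM: r = D₁/P₀ + g.
r = 10.6900 / 186.41 + 0.058 = 0.05735 + 0.058 = 0.11535

11.53%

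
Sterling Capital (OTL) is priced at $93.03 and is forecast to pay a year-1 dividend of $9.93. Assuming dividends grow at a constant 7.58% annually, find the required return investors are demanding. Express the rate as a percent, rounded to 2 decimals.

18.25%

Rearranging the constant-growth DDM: r = D₁/P₀ + g.
r = 9.9300 / 93.03 + 0.0758 = 0.10674 + 0.0758 = 0.18254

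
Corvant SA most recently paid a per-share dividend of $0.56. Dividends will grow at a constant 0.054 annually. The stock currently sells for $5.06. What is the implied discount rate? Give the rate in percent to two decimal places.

17.06%

Rearranging the constant-growth DDM: r = D₁/P₀ + g.
D₁ = 0.56 × (1 + 0.054) = 0.5902.
r = 0.5902 / 5.06 + 0.054 = 0.11665 + 0.054 = 0.17065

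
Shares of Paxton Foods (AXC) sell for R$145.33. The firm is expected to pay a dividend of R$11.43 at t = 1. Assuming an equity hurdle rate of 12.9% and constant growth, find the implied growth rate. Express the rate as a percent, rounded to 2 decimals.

From P₀ = D₁/(r − g), the implied growth is g = r − D₁/P₀.
g = 0.129 − 11.43/145.33 = 0.129 − 0.07865 = 0.05035

5.04%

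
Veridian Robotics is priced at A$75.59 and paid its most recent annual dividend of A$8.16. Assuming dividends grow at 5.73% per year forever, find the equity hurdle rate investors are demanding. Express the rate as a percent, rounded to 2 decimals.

Rearranging the constant-growth DDM: r = D₁/P₀ + g.
D₁ = 8.16 × (1 + 0.0573) = 8.6276.
r = 8.6276 / 75.59 + 0.0573 = 0.11414 + 0.0573 = 0.17144

17.14%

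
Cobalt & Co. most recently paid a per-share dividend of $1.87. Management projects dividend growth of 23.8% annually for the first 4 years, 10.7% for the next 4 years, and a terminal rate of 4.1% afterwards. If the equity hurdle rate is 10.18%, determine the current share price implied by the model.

$74.16

Three-stage DDM. Project D₁…D_8; terminal Gordon value at t=8 with g = 0.041; discount at r = 0.1018.
D_1 = 2.3151
D_2 = 2.8660
D_3 = 3.5482
D_4 = 4.3926
D_5 = 4.8626
D_6 = 5.3829
D_7 = 5.9589
D_8 = 6.5965
TV_8 = 6.8670/(0.1018−0.041) = 112.9437
P₀ = Σ Dₜ/(1+r)ᵗ + TV_8/(1+r)^8 = 74.1638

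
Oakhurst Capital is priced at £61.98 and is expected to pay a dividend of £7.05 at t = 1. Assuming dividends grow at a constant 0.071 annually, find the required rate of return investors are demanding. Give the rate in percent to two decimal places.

18.47%

Rearranging the constant-growth DDM: r = D₁/P₀ + g.
r = 7.0500 / 61.98 + 0.071 = 0.11375 + 0.071 = 0.18475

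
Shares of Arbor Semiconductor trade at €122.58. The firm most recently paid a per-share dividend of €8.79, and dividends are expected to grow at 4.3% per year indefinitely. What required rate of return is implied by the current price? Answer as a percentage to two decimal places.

11.78%

Rearranging the constant-growth DDM: r = D₁/P₀ + g.
D₁ = 8.79 × (1 + 0.043) = 9.1680.
r = 9.1680 / 122.58 + 0.043 = 0.07479 + 0.043 = 0.11779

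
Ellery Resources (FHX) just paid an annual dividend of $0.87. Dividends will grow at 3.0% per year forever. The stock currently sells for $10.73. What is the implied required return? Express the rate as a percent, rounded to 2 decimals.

11.35%

Rearranging the constant-growth DDM: r = D₁/P₀ + g.
D₁ = 0.87 × (1 + 0.03) = 0.8961.
r = 0.8961 / 10.73 + 0.03 = 0.08351 + 0.03 = 0.11351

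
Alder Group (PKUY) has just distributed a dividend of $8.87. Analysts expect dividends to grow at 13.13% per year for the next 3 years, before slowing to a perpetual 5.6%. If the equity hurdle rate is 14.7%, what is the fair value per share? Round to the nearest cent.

Two-stage DDM. Project D₁…D_3 at 0.1313, terminal growth 0.056, discount at r = 0.147.
D_1 = 10.0346
D_2 = 11.3522
D_3 = 12.8427
Terminal value at t=3: TV = D_4/(r−g) = 13.5619/(0.147−0.056) = 149.0320
P₀ = 10.0346/(1+0.147)^1 + 11.3522/(1+0.147)^2 + 12.8427/(1+0.147)^3 + 149.0320/(1+0.147)^3 = 124.6500

$124.65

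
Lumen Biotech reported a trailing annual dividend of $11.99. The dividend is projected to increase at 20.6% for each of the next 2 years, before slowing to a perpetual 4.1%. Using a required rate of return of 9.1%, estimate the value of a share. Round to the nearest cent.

Two-stage DDM. Project D₁…D_2 at 0.206, terminal growth 0.041, discount at r = 0.091.
D_1 = 14.4599
D_2 = 17.4387
Terminal value at t=2: TV = D_3/(r−g) = 18.1537/(0.091−0.041) = 363.0735
P₀ = 14.4599/(1+0.091)^1 + 17.4387/(1+0.091)^2 + 363.0735/(1+0.091)^2 = 332.9365

$332.94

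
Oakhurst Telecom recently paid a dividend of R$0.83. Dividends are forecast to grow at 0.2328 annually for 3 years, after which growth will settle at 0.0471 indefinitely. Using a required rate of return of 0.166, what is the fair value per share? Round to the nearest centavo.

Two-stage DDM. Project D₁…D_3 at 0.2328, terminal growth 0.0471, discount at r = 0.166.
D_1 = 1.0232
D_2 = 1.2614
D_3 = 1.5551
Terminal value at t=3: TV = D_4/(r−g) = 1.6283/(0.166−0.0471) = 13.6950
P₀ = 1.0232/(1+0.166)^1 + 1.2614/(1+0.166)^2 + 1.5551/(1+0.166)^3 + 13.6950/(1+0.166)^3 = 11.4254

R$11.43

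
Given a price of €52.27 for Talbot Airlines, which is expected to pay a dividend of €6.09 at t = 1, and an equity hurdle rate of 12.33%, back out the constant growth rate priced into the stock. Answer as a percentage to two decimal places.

0.68%

From P₀ = D₁/(r − g), the implied growth is g = r − D₁/P₀.
g = 0.1233 − 6.09/52.27 = 0.1233 − 0.11651 = 0.00679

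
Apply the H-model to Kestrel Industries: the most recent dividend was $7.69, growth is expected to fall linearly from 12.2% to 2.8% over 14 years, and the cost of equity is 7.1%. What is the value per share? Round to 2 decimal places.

H-model: P₀ = D₀[(1+g_L) + H(g_S−g_L)]/(r−g_L), with H = 14/2 = 7.
P₀ = 7.69 × [(1+0.028) + 7×(0.122−0.028)] / (0.071−0.028)
   = 7.69 × 1.6860 / 0.043 = 301.5195

$301.52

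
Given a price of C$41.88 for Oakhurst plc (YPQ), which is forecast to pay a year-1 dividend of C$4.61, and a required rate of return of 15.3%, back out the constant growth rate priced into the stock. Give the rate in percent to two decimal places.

From P₀ = D₁/(r − g), the implied growth is g = r − D₁/P₀.
g = 0.153 − 4.61/41.88 = 0.153 − 0.11008 = 0.04292

4.29%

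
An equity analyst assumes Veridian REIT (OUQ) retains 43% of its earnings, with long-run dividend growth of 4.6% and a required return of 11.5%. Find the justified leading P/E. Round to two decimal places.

8.26

Payout ratio b = 1 − 0.43 = 0.57.
Justified leading P/E = b/(r−g) = 0.57/(0.115−0.046) = 8.2609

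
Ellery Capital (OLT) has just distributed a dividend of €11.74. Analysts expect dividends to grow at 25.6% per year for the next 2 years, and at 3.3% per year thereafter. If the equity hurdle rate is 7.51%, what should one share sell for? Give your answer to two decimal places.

€422.90

Two-stage DDM. Project D₁…D_2 at 0.256, terminal growth 0.033, discount at r = 0.0751.
D_1 = 14.7454
D_2 = 18.5203
Terminal value at t=2: TV = D_3/(r−g) = 19.1314/(0.0751−0.033) = 454.4285
P₀ = 14.7454/(1+0.0751)^1 + 18.5203/(1+0.0751)^2 + 454.4285/(1+0.0751)^2 = 422.8973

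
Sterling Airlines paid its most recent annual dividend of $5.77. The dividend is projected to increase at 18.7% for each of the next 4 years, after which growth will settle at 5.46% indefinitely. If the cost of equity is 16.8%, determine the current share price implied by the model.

$81.27

Two-stage DDM. Project D₁…D_4 at 0.187, terminal growth 0.0546, discount at r = 0.168.
D_1 = 6.8490
D_2 = 8.1298
D_3 = 9.6500
D_4 = 11.4546
Terminal value at t=4: TV = D_5/(r−g) = 12.0800/(0.168−0.0546) = 106.5255
P₀ = 6.8490/(1+0.168)^1 + 8.1298/(1+0.168)^2 + 9.6500/(1+0.168)^3 + 11.4546/(1+0.168)^4 + 106.5255/(1+0.168)^4 = 81.2717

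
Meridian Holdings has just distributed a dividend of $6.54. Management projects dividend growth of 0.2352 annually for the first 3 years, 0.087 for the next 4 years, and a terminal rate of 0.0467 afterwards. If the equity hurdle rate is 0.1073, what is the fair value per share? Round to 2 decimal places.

$204.80

Three-stage DDM. Project D₁…D_7; terminal Gordon value at t=7 with g = 0.0467; discount at r = 0.1073.
D_1 = 8.0782
D_2 = 9.9782
D_3 = 12.3251
D_4 = 13.3974
D_5 = 14.5629
D_6 = 15.8299
D_7 = 17.2071
TV_7 = 18.0107/(0.1073−0.0467) = 297.2059
P₀ = Σ Dₜ/(1+r)ᵗ + TV_7/(1+r)^7 = 204.8029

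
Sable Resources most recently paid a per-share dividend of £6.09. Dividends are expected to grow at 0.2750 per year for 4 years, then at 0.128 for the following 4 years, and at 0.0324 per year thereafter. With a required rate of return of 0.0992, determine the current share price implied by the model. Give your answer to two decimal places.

£271.80

Three-stage DDM. Project D₁…D_8; terminal Gordon value at t=8 with g = 0.0324; discount at r = 0.0992.
D_1 = 7.7647
D_2 = 9.9001
D_3 = 12.6226
D_4 = 16.0938
D_5 = 18.1538
D_6 = 20.4775
D_7 = 23.0986
D_8 = 26.0552
TV_8 = 26.8994/(0.0992−0.0324) = 402.6855
P₀ = Σ Dₜ/(1+r)ᵗ + TV_8/(1+r)^8 = 271.8010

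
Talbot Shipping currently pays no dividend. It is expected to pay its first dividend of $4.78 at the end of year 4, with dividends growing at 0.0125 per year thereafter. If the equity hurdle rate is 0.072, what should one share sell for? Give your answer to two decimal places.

$65.21

Deferred-dividend DDM. At t=3 the remaining stream is a growing perpetuity with first payment D_4 = 4.78.
V_3 = D_4/(r−g) = 4.78/(0.072−0.0125) = 80.3361
P₀ = V_3/(1+r)^3 = 80.3361/(1+0.072)^3 = 65.2119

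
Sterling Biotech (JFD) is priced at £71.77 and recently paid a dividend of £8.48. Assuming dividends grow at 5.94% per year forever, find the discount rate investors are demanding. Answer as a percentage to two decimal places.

18.46%

Rearranging the constant-growth DDM: r = D₁/P₀ + g.
D₁ = 8.48 × (1 + 0.0594) = 8.9837.
r = 8.9837 / 71.77 + 0.0594 = 0.12517 + 0.0594 = 0.18457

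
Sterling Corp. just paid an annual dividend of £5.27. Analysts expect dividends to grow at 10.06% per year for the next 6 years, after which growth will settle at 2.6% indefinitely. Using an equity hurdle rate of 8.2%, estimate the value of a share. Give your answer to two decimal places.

£140.53

Two-stage DDM. Project D₁…D_6 at 0.1006, terminal growth 0.026, discount at r = 0.082.
D_1 = 5.8002
D_2 = 6.3837
D_3 = 7.0259
D_4 = 7.7327
D_5 = 8.5106
D_6 = 9.3667
Terminal value at t=6: TV = D_7/(r−g) = 9.6103/(0.082−0.026) = 171.6117
P₀ = 5.8002/(1+0.082)^1 + 6.3837/(1+0.082)^2 + 7.0259/(1+0.082)^3 + 7.7327/(1+0.082)^4 + 8.5106/(1+0.082)^5 + 9.3667/(1+0.082)^6 + 171.6117/(1+0.082)^6 = 140.5286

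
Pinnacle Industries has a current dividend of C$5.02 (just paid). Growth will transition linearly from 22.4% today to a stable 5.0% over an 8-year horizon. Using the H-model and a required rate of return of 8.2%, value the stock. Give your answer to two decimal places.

H-model: P₀ = D₀[(1+g_L) + H(g_S−g_L)]/(r−g_L), with H = 8/2 = 4.
P₀ = 5.02 × [(1+0.05) + 4×(0.224−0.05)] / (0.082−0.05)
   = 5.02 × 1.7460 / 0.032 = 273.9038

C$273.90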